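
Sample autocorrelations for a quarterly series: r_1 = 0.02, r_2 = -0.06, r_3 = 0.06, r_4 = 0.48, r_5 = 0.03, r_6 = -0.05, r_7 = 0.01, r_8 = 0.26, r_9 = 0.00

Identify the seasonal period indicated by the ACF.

4

The largest autocorrelation is r_4 = 0.48, with a weaker echo at lag 8 (0.26); the remaining lags stay at or below 0.06.
The dominant spike at lag 4 indicates a seasonal period of 4.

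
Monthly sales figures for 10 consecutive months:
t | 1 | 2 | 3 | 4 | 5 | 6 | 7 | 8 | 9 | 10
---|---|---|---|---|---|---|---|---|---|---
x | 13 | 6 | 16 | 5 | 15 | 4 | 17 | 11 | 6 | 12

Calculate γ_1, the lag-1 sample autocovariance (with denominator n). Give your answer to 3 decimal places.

Mean x̄ = (13 + 6 + 16 + 5 + 15 + 4 + 17 + 11 + 6 + 12)/10 = 10.5000
Σ_{t=1}^{9}(x_t−x̄)(x_{t+1}−x̄) = -168.2500
γ_1 = -168.2500 / 10 = -16.825

-16.825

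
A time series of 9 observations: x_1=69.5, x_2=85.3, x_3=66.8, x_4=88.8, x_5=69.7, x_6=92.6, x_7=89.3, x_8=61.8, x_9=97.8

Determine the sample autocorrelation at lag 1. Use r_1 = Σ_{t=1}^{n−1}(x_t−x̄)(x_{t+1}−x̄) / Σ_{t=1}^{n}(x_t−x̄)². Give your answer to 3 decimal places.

-0.603

Mean x̄ = (69.5 + 85.3 + 66.8 + 88.8 + 69.7 + 92.6 + 89.3 + 61.8 + 97.8)/9 = 80.1778
Numerator Σ_{t=1}^{8}(x_t−x̄)(x_{t+1}−x̄) = -837.2483
Denominator Σ(x_t−x̄)² = 1389.1556
r_1 = -837.2483 / 1389.1556 = -0.603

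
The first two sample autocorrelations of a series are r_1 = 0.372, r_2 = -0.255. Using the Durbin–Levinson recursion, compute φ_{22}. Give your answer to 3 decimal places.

φ_{22} = (r_2 − r_1²) / (1 − r_1²)
r_1² = (0.372)² = 0.138384
Numerator = -0.255 − 0.1384 = -0.3934; denominator = 1 − 0.1384 = 0.8616
φ_{22} = -0.3934 / 0.8616 = -0.457

-0.457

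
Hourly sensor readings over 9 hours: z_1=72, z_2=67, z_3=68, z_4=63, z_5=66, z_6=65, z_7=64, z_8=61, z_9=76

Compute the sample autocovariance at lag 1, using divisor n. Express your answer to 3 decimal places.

Mean z̄ = (72 + 67 + 68 + 63 + 66 + 65 + 64 + 61 + 76)/9 = 66.8889
Σ_{t=1}^{8}(z_t−z̄)(z_{t+1}−z̄) = -29.6790
γ_1 = -29.6790 / 9 = -3.298

-3.298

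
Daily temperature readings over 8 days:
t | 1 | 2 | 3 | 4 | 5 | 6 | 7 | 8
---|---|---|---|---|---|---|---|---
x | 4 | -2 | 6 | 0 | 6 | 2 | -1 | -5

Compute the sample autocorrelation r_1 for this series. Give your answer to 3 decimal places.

-0.186

Mean x̄ = (4 − 2 + 6 + 0 + 6 + 2 − 1 − 5)/8 = 1.2500
Deviations from mean: 2.7500, -3.2500, 4.7500, -1.2500, 4.7500, 0.7500, -2.2500, -6.2500
Numerator Σ_{t=1}^{7}(x_t−x̄)(x_{t+1}−x̄) = -20.3125
Denominator Σ(x_t−x̄)² = 109.5000
r_1 = -20.3125 / 109.5000 = -0.186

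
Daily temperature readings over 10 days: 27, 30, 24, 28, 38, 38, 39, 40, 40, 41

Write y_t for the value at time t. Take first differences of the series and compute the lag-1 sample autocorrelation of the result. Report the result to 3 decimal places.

First differences Δy: 3, -6, 4, 10, 0, 1, 1, 0, 1
Mean of differences = 1.5556
Numerator Σ(Δy_t−Δȳ)(Δy_{t+1}−Δȳ) = -18.9753
Denominator Σ(Δy_t−Δȳ)² = 142.2222
r_1(Δy) = -18.9753 / 142.2222 = -0.133

-0.133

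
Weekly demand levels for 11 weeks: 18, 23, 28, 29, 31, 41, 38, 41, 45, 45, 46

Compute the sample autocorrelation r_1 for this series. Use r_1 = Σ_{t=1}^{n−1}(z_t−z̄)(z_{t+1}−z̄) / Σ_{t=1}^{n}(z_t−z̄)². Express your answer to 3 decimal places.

Mean z̄ = (18 + 23 + 28 + 29 + 31 + 41 + 38 + 41 + 45 + 45 + 46)/11 = 35.0000
Numerator Σ_{t=1}^{10}(z_t−z̄)(z_{t+1}−z̄) = 636.0000
Denominator Σ(z_t−z̄)² = 936.0000
r_1 = 636.0000 / 936.0000 = 0.679

0.679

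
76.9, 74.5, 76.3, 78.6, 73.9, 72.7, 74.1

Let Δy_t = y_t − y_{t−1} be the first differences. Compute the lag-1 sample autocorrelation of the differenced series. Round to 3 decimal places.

-0.210

First differences Δy: -2.4, 1.8, 2.3, -4.7, -1.2, 1.4
Mean of differences = -0.4667
Numerator Σ(Δy_t−Δȳ)(Δy_{t+1}−Δȳ) = -8.0878
Denominator Σ(Δy_t−Δȳ)² = 38.4733
r_1(Δy) = -8.0878 / 38.4733 = -0.210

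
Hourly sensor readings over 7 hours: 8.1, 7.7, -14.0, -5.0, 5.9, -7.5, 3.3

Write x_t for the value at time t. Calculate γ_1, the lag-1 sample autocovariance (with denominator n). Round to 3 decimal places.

Mean x̄ = (8.1 + 7.7 − 14.0 − 5.0 + 5.9 − 7.5 + 3.3)/7 = -0.2143
Σ_{t=1}^{6}(x_t−x̄)(x_{t+1}−x̄) = -76.7402
γ_1 = -76.7402 / 7 = -10.963

-10.963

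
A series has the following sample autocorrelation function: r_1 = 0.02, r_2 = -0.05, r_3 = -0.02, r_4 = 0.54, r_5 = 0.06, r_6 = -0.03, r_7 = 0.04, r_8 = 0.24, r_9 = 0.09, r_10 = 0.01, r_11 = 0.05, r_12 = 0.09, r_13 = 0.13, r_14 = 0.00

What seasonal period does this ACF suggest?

The largest autocorrelation is r_4 = 0.54, with a weaker echo at lag 8 (0.24); the remaining lags stay at or below 0.13.
The dominant spike at lag 4 indicates a seasonal period of 4.

4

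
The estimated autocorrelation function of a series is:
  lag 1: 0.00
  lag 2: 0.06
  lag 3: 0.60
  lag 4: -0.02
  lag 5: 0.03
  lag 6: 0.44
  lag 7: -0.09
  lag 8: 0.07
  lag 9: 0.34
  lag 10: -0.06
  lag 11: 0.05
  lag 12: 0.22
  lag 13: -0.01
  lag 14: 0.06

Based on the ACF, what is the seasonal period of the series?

3

The largest autocorrelation is r_3 = 0.60, with weaker echoes at lags 6 (0.44), 9 (0.34) and 12 (0.22); the remaining lags stay at or below 0.07.
The dominant spike at lag 3 indicates a seasonal period of 3.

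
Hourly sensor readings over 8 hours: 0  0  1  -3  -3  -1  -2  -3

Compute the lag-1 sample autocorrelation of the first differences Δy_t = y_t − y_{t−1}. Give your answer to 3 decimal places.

-0.278

First differences Δy: 0, 1, -4, 0, 2, -1, -1
Mean of differences = -0.4286
Numerator Σ(Δy_t−Δȳ)(Δy_{t+1}−Δȳ) = -6.0408
Denominator Σ(Δy_t−Δȳ)² = 21.7143
r_1(Δy) = -6.0408 / 21.7143 = -0.278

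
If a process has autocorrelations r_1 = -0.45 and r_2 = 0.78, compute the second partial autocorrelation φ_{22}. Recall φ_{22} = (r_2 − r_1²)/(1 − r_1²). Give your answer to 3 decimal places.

0.724

φ_{22} = (r_2 − r_1²) / (1 − r_1²)
r_1² = (-0.45)² = 0.2025
Numerator = 0.78 − 0.2025 = 0.5775; denominator = 1 − 0.2025 = 0.7975
φ_{22} = 0.5775 / 0.7975 = 0.724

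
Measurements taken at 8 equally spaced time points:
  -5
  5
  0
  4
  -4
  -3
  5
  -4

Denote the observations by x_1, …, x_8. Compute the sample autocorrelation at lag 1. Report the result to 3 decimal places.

Mean x̄ = (-5 + 5 + 0 + 4 − 4 − 3 + 5 − 4)/8 = -0.2500
Numerator Σ_{t=1}^{7}(x_t−x̄)(x_{t+1}−x̄) = -62.3125
Denominator Σ(x_t−x̄)² = 131.5000
r_1 = -62.3125 / 131.5000 = -0.474

-0.474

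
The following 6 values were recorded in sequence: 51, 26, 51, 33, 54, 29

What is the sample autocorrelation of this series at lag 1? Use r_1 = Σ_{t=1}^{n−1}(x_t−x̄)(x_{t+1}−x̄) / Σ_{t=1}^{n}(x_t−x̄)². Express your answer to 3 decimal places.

-0.799

Mean x̄ = (51 + 26 + 51 + 33 + 54 + 29)/6 = 40.6667
Σ(x_t−x̄)(x_{t+1}−x̄) = (-151.5556) + (-151.5556) + (-79.2222) + (-102.2222) + (-155.5556) = -640.1111
Denominator Σ(x_t−x̄)² = 801.3333
r_1 = -640.1111 / 801.3333 = -0.799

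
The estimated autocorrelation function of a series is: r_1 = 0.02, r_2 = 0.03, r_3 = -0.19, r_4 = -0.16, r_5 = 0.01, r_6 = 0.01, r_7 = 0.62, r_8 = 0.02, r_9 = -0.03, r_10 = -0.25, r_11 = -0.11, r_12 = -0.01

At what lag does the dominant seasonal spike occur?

7

The largest autocorrelation is r_7 = 0.62; the remaining lags stay at or below 0.03.
The dominant spike at lag 7 indicates a seasonal period of 7.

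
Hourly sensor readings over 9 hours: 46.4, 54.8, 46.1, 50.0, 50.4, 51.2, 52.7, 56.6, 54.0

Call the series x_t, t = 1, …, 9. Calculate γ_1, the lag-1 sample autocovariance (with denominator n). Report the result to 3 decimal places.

-0.655

Mean x̄ = (46.4 + 54.8 + 46.1 + 50.0 + 50.4 + 51.2 + 52.7 + 56.6 + 54.0)/9 = 51.3556
Σ_{t=1}^{8}(x_t−x̄)(x_{t+1}−x̄) = -5.8931
γ_1 = -5.8931 / 9 = -0.655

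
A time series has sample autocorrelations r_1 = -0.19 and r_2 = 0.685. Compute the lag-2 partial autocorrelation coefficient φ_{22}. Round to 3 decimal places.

φ_{22} = (r_2 − r_1²) / (1 − r_1²)
r_1² = (-0.19)² = 0.0361
Numerator = 0.685 − 0.0361 = 0.6489; denominator = 1 − 0.0361 = 0.9639
φ_{22} = 0.6489 / 0.9639 = 0.673

0.673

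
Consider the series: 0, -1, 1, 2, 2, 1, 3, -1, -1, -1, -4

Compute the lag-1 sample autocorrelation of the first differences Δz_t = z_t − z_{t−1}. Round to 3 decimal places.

-0.295

First differences Δz: -1, 2, 1, 0, -1, 2, -4, 0, 0, -3
Mean of differences = -0.4000
Numerator Σ(Δz_t−Δz̄)(Δz_{t+1}−Δz̄) = -10.1600
Denominator Σ(Δz_t−Δz̄)² = 34.4000
r_1(Δz) = -10.1600 / 34.4000 = -0.295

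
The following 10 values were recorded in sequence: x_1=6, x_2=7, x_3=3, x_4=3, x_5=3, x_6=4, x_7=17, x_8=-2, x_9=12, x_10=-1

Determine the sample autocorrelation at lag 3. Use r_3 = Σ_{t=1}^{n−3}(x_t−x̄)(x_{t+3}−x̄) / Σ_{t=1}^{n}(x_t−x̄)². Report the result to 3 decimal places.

-0.320

Mean x̄ = (6 + 7 + 3 + 3 + 3 + 4 + 17 − 2 + 12 − 1)/10 = 5.2000
Σ(x_t−x̄)(x_{t+3}−x̄) = (-1.7600) + (-3.9600) + (2.6400) + (-25.9600) + (15.8400) + (-8.1600) + (-73.1600) = -94.5200
Denominator Σ(x_t−x̄)² = 295.6000
r_3 = -94.5200 / 295.6000 = -0.320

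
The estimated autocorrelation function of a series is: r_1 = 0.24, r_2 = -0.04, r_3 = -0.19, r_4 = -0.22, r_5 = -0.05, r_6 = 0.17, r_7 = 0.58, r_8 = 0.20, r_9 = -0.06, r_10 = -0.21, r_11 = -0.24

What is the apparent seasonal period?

The largest autocorrelation is r_7 = 0.58; the remaining lags stay at or below 0.24.
The dominant spike at lag 7 indicates a seasonal period of 7.

7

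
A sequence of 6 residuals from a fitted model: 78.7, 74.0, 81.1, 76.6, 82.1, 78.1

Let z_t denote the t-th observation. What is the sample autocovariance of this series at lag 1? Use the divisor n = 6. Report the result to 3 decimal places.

-4.306

Mean z̄ = (78.7 + 74.0 + 81.1 + 76.6 + 82.1 + 78.1)/6 = 78.4333
Deviations: 0.2667, -4.4333, 2.6667, -1.8333, 3.6667, -0.3333
Σ_{t=1}^{5}(z_t−z̄)(z_{t+1}−z̄) = -25.8378
γ_1 = -25.8378 / 6 = -4.306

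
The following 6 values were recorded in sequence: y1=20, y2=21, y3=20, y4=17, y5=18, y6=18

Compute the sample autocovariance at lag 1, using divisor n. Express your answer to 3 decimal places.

Mean ȳ = (20 + 21 + 20 + 17 + 18 + 18)/6 = 19.0000
Σ_{t=1}^{5}(y_t−ȳ)(y_{t+1}−ȳ) = 5.0000
γ_1 = 5.0000 / 6 = 0.833

0.833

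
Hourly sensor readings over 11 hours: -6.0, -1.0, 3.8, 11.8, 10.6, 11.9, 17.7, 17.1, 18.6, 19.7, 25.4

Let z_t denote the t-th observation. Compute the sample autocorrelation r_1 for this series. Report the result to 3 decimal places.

Mean z̄ = (-6.0 − 1.0 + 3.8 + 11.8 + 10.6 + 11.9 + 17.7 + 17.1 + 18.6 + 19.7 + 25.4)/11 = 11.7818
Numerator Σ_{t=1}^{10}(z_t−z̄)(z_{t+1}−z̄) = 559.2524
Denominator Σ(z_t−z̄)² = 902.6364
r_1 = 559.2524 / 902.6364 = 0.620

0.620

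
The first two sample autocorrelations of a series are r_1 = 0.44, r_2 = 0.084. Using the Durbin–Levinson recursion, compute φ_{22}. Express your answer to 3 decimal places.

φ_{22} = (r_2 − r_1²) / (1 − r_1²)
r_1² = (0.44)² = 0.1936
Numerator = 0.084 − 0.1936 = -0.1096; denominator = 1 − 0.1936 = 0.8064
φ_{22} = -0.1096 / 0.8064 = -0.136

-0.136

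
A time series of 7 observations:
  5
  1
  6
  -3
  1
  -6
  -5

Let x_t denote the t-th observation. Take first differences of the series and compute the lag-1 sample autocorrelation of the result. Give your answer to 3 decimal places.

First differences Δx: -4, 5, -9, 4, -7, 1
Mean of differences = -1.6667
Numerator Σ(Δx_t−Δx̄)(Δx_{t+1}−Δx̄) = -150.4444
Denominator Σ(Δx_t−Δx̄)² = 171.3333
r_1(Δx) = -150.4444 / 171.3333 = -0.878

-0.878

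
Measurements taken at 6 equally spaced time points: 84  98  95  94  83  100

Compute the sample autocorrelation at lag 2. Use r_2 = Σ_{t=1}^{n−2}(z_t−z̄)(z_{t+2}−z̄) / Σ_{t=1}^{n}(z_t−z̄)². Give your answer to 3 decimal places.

Mean z̄ = (84 + 98 + 95 + 94 + 83 + 100)/6 = 92.3333
Numerator Σ_{t=1}^{4}(z_t−z̄)(z_{t+2}−z̄) = -24.8889
Denominator Σ(z_t−z̄)² = 257.3333
r_2 = -24.8889 / 257.3333 = -0.097

-0.097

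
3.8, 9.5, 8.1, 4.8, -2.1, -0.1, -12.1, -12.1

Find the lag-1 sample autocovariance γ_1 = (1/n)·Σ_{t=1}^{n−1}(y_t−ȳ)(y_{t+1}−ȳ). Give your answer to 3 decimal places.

Mean ȳ = (3.8 + 9.5 + 8.1 + 4.8 − 2.1 − 0.1 − 12.1 − 12.1)/8 = -0.0250
Σ_{t=1}^{7}(y_t−ȳ)(y_{t+1}−ȳ) = 289.8819
γ_1 = 289.8819 / 8 = 36.235

36.235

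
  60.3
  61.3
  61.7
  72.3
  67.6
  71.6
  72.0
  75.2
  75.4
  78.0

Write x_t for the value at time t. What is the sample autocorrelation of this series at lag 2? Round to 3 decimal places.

Mean x̄ = (60.3 + 61.3 + 61.7 + 72.3 + 67.6 + 71.6 + 72.0 + 75.2 + 75.4 + 78.0)/10 = 69.5400
Numerator Σ_{t=1}^{8}(x_t−x̄)(x_{t+2}−x̄) = 139.7808
Denominator Σ(x_t−x̄)² = 374.3640
r_2 = 139.7808 / 374.3640 = 0.373

0.373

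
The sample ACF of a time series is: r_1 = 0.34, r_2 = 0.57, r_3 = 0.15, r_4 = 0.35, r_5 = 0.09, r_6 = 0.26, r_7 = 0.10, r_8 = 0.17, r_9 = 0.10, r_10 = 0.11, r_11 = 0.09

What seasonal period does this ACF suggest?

2

The largest autocorrelation is r_2 = 0.57, with a weaker echo at lag 4 (0.35); the remaining lags stay at or below 0.34.
The dominant spike at lag 2 indicates a seasonal period of 2.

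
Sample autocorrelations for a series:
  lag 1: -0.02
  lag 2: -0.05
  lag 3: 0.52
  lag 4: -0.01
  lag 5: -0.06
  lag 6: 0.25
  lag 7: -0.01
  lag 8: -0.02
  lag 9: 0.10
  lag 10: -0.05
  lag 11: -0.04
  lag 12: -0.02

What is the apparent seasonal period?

The largest autocorrelation is r_3 = 0.52, with a weaker echo at lag 6 (0.25); the remaining lags stay at or below 0.10.
The dominant spike at lag 3 indicates a seasonal period of 3.

3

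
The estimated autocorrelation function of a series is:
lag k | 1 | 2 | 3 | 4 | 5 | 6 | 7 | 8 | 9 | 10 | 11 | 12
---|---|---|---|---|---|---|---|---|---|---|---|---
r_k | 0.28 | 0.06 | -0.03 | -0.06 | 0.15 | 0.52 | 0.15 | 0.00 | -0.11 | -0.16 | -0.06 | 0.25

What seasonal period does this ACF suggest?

6

The largest autocorrelation is r_6 = 0.52; the remaining lags stay at or below 0.28. The elevated value at lag 1 (0.28), dropping to 0.06 at lag 2, reflects decaying short-term dependence rather than seasonality.
The dominant spike at lag 6 indicates a seasonal period of 6.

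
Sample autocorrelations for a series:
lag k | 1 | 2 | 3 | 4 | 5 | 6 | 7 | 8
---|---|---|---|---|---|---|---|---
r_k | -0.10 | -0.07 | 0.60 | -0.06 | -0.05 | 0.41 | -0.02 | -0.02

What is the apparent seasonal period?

The largest autocorrelation is r_3 = 0.60, with a weaker echo at lag 6 (0.41); the remaining lags stay at or below -0.02.
The dominant spike at lag 3 indicates a seasonal period of 3.

3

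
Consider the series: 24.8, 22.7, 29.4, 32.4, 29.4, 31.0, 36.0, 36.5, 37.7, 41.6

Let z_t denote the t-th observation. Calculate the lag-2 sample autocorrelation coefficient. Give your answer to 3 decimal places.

0.230

Mean z̄ = (24.8 + 22.7 + 29.4 + 32.4 + 29.4 + 31.0 + 36.0 + 36.5 + 37.7 + 41.6)/10 = 32.1500
Numerator Σ_{t=1}^{8}(z_t−z̄)(z_{t+2}−z̄) = 72.0100
Denominator Σ(z_t−z̄)² = 313.6850
r_2 = 72.0100 / 313.6850 = 0.230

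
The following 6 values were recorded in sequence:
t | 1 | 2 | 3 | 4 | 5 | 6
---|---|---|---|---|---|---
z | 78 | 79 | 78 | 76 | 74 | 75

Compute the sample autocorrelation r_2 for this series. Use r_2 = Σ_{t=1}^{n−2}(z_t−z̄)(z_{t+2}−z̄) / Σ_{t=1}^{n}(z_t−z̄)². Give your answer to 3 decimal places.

Mean z̄ = (78 + 79 + 78 + 76 + 74 + 75)/6 = 76.6667
Numerator Σ_{t=1}^{4}(z_t−z̄)(z_{t+2}−z̄) = -2.2222
Denominator Σ(z_t−z̄)² = 19.3333
r_2 = -2.2222 / 19.3333 = -0.115

-0.115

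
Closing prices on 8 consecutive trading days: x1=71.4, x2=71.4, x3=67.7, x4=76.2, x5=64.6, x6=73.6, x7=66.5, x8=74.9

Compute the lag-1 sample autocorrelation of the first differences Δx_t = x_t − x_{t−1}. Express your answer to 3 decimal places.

First differences Δx: 0.0, -3.7, 8.5, -11.6, 9.0, -7.1, 8.4
Mean of differences = 0.5000
Numerator Σ(Δx_t−Δx̄)(Δx_{t+1}−Δx̄) = -355.7900
Denominator Σ(Δx_t−Δx̄)² = 420.7200
r_1(Δx) = -355.7900 / 420.7200 = -0.846

-0.846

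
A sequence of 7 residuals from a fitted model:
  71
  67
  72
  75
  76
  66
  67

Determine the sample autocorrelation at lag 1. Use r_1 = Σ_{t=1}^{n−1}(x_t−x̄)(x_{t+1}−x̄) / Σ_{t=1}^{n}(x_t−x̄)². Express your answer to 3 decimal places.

Mean x̄ = (71 + 67 + 72 + 75 + 76 + 66 + 67)/7 = 70.5714
Deviations from mean: 0.4286, -3.5714, 1.4286, 4.4286, 5.4286, -4.5714, -3.5714
Σ(x_t−x̄)(x_{t+1}−x̄) = (-1.5306) + (-5.1020) + (6.3265) + (24.0408) + (-24.8163) + (16.3265) = 15.2449
Denominator Σ(x_t−x̄)² = 97.7143
r_1 = 15.2449 / 97.7143 = 0.156

0.156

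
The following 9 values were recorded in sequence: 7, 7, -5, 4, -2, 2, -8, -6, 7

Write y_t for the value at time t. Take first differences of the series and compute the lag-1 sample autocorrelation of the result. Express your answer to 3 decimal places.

First differences Δy: 0, -12, 9, -6, 4, -10, 2, 13
Mean of differences = 0.0000
Numerator Σ(Δy_t−Δȳ)(Δy_{t+1}−Δȳ) = -220.0000
Denominator Σ(Δy_t−Δȳ)² = 550.0000
r_1(Δy) = -220.0000 / 550.0000 = -0.400

-0.400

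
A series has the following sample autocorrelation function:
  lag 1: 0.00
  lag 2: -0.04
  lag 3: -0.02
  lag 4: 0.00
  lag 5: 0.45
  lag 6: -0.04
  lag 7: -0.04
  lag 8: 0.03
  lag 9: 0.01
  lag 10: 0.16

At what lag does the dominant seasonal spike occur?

The largest autocorrelation is r_5 = 0.45, with a weaker echo at lag 10 (0.16); the remaining lags stay at or below 0.03.
The dominant spike at lag 5 indicates a seasonal period of 5.

5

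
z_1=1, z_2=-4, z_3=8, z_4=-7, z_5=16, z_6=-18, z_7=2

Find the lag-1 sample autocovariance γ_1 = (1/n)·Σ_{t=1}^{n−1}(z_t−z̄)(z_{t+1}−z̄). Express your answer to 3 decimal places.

Mean z̄ = (1 − 4 + 8 − 7 + 16 − 18 + 2)/7 = -0.2857
Deviations: 1.2857, -3.7143, 8.2857, -6.7143, 16.2857, -17.7143, 2.2857
Σ_{t=1}^{6}(z_t−z̄)(z_{t+1}−z̄) = -529.5102
γ_1 = -529.5102 / 7 = -75.644

-75.644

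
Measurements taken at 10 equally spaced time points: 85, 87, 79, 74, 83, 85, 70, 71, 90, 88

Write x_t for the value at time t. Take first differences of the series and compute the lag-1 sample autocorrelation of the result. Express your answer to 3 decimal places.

-0.089

First differences Δx: 2, -8, -5, 9, 2, -15, 1, 19, -2
Mean of differences = 0.3333
Numerator Σ(Δx_t−Δx̄)(Δx_{t+1}−Δx̄) = -68.1111
Denominator Σ(Δx_t−Δx̄)² = 768.0000
r_1(Δx) = -68.1111 / 768.0000 = -0.089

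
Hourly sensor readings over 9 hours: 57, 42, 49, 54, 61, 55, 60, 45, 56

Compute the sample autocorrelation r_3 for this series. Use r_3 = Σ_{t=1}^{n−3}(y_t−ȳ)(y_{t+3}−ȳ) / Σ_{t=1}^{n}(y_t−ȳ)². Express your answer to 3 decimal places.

-0.424

Mean ȳ = (57 + 42 + 49 + 54 + 61 + 55 + 60 + 45 + 56)/9 = 53.2222
Σ(y_t−ȳ)(y_{t+3}−ȳ) = (2.9383) + (-87.2840) + (-7.5062) + (5.2716) + (-63.9506) + (4.9383) = -145.5926
Denominator Σ(y_t−ȳ)² = 343.5556
r_3 = -145.5926 / 343.5556 = -0.424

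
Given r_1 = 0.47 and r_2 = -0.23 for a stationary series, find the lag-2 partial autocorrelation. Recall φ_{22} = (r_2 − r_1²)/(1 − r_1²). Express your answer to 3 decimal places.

φ_{22} = (r_2 − r_1²) / (1 − r_1²)
r_1² = (0.47)² = 0.2209
Numerator = -0.23 − 0.2209 = -0.4509; denominator = 1 − 0.2209 = 0.7791
φ_{22} = -0.4509 / 0.7791 = -0.579

-0.579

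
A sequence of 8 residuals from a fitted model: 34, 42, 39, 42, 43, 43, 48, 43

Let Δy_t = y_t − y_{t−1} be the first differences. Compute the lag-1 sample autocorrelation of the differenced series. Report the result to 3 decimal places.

First differences Δy: 8, -3, 3, 1, 0, 5, -5
Mean of differences = 1.2857
Numerator Σ(Δy_t−Δȳ)(Δy_{t+1}−Δȳ) = -64.3673
Denominator Σ(Δy_t−Δȳ)² = 121.4286
r_1(Δy) = -64.3673 / 121.4286 = -0.530

-0.530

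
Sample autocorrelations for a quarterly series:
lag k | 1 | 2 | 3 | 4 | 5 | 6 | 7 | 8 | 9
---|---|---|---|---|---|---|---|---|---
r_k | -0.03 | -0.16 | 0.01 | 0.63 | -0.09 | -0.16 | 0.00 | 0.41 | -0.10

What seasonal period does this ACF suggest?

The largest autocorrelation is r_4 = 0.63, with a weaker echo at lag 8 (0.41); the remaining lags stay at or below 0.01.
The dominant spike at lag 4 indicates a seasonal period of 4.

4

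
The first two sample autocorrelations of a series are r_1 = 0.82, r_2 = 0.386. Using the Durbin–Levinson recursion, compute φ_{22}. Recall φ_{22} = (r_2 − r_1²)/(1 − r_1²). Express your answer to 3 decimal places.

φ_{22} = (r_2 − r_1²) / (1 − r_1²)
r_1² = (0.82)² = 0.6724
Numerator = 0.386 − 0.6724 = -0.2864; denominator = 1 − 0.6724 = 0.3276
φ_{22} = -0.2864 / 0.3276 = -0.874

-0.874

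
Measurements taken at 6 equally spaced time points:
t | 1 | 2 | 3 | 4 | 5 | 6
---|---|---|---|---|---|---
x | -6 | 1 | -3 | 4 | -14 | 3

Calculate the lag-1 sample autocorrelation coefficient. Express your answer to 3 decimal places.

Mean x̄ = (-6 + 1 − 3 + 4 − 14 + 3)/6 = -2.5000
Σ(x_t−x̄)(x_{t+1}−x̄) = (-12.2500) + (-1.7500) + (-3.2500) + (-74.7500) + (-63.2500) = -155.2500
Denominator Σ(x_t−x̄)² = 229.5000
r_1 = -155.2500 / 229.5000 = -0.676

-0.676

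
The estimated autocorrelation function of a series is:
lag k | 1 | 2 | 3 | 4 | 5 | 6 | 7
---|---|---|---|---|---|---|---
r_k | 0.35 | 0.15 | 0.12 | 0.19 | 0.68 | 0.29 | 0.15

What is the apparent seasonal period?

The largest autocorrelation is r_5 = 0.68; the remaining lags stay at or below 0.35. The elevated value at lag 1 (0.35), dropping to 0.15 at lag 2, reflects decaying short-term dependence rather than seasonality.
The dominant spike at lag 5 indicates a seasonal period of 5.

5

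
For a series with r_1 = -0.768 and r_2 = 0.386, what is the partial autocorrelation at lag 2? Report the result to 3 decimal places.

-0.497

φ_{22} = (r_2 − r_1²) / (1 − r_1²)
r_1² = (-0.768)² = 0.589824
Numerator = 0.386 − 0.5898 = -0.2038; denominator = 1 − 0.5898 = 0.4102
φ_{22} = -0.2038 / 0.4102 = -0.497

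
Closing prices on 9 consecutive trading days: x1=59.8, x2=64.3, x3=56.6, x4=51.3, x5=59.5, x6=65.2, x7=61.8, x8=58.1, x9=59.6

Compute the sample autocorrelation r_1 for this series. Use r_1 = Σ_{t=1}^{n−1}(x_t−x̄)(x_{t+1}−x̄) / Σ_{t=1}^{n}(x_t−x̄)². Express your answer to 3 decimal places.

0.152

Mean x̄ = (59.8 + 64.3 + 56.6 + 51.3 + 59.5 + 65.2 + 61.8 + 58.1 + 59.6)/9 = 59.5778
Numerator Σ_{t=1}^{8}(x_t−x̄)(x_{t+1}−x̄) = 21.0206
Denominator Σ(x_t−x̄)² = 138.4756
r_1 = 21.0206 / 138.4756 = 0.152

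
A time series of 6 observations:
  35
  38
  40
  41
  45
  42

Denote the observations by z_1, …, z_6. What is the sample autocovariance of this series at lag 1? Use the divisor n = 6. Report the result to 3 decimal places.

Mean z̄ = (35 + 38 + 40 + 41 + 45 + 42)/6 = 40.1667
Σ_{t=1}^{5}(z_t−z̄)(z_{t+1}−z̄) = 24.3056
γ_1 = 24.3056 / 6 = 4.051

4.051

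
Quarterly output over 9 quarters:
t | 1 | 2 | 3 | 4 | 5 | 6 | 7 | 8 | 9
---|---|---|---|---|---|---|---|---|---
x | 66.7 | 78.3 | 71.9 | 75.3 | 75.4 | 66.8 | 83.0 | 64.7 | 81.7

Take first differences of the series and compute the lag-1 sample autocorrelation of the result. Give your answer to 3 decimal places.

First differences Δx: 11.6, -6.4, 3.4, 0.1, -8.6, 16.2, -18.3, 17.0
Mean of differences = 1.8750
Numerator Σ(Δx_t−Δx̄)(Δx_{t+1}−Δx̄) = -821.4156
Denominator Σ(Δx_t−Δx̄)² = 1119.2550
r_1(Δx) = -821.4156 / 1119.2550 = -0.734

-0.734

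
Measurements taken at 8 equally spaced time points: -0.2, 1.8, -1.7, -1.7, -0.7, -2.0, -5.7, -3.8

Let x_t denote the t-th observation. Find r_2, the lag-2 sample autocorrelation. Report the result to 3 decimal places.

-0.093

Mean x̄ = (-0.2 + 1.8 − 1.7 − 1.7 − 0.7 − 2.0 − 5.7 − 3.8)/8 = -1.7500
Σ(x_t−x̄)(x_{t+2}−x̄) = (0.0775) + (0.1775) + (0.0525) + (-0.0125) + (-4.1475) + (0.5125) = -3.3400
Denominator Σ(x_t−x̄)² = 35.9800
r_2 = -3.3400 / 35.9800 = -0.093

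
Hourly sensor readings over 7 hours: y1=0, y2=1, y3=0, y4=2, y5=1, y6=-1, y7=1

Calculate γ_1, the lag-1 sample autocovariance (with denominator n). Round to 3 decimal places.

-0.292

Mean ȳ = (0 + 1 + 0 + 2 + 1 − 1 + 1)/7 = 0.5714
Deviations: -0.5714, 0.4286, -0.5714, 1.4286, 0.4286, -1.5714, 0.4286
Σ_{t=1}^{6}(y_t−ȳ)(y_{t+1}−ȳ) = -2.0408
γ_1 = -2.0408 / 7 = -0.292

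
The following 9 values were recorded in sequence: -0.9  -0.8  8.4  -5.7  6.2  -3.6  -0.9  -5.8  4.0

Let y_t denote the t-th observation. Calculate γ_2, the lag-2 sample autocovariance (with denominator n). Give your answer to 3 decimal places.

8.982

Mean ȳ = (-0.9 − 0.8 + 8.4 − 5.7 + 6.2 − 3.6 − 0.9 − 5.8 + 4.0)/9 = 0.1000
Σ_{t=1}^{7}(y_t−ȳ)(y_{t+2}−ȳ) = 80.8400
γ_2 = 80.8400 / 9 = 8.982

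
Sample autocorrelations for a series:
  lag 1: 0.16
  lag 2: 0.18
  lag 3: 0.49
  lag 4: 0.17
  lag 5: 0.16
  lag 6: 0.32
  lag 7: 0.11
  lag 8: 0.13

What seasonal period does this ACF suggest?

The largest autocorrelation is r_3 = 0.49, with a weaker echo at lag 6 (0.32); the remaining lags stay at or below 0.18.
The dominant spike at lag 3 indicates a seasonal period of 3.

3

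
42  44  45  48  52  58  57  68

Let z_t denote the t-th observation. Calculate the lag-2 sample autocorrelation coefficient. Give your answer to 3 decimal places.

Mean z̄ = (42 + 44 + 45 + 48 + 52 + 58 + 57 + 68)/8 = 51.7500
Deviations from mean: -9.7500, -7.7500, -6.7500, -3.7500, 0.2500, 6.2500, 5.2500, 16.2500
Σ(z_t−z̄)(z_{t+2}−z̄) = (65.8125) + (29.0625) + (-1.6875) + (-23.4375) + (1.3125) + (101.5625) = 172.6250
Denominator Σ(z_t−z̄)² = 545.5000
r_2 = 172.6250 / 545.5000 = 0.316

0.316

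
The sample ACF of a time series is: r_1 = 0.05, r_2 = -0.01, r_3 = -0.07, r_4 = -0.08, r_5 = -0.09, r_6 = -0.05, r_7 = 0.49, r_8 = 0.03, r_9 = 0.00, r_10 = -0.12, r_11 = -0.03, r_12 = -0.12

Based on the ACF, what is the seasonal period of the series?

7

The largest autocorrelation is r_7 = 0.49; the remaining lags stay at or below 0.05.
The dominant spike at lag 7 indicates a seasonal period of 7.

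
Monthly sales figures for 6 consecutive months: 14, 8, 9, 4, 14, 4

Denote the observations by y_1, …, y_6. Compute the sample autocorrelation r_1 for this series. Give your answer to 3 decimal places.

Mean ȳ = (14 + 8 + 9 + 4 + 14 + 4)/6 = 8.8333
Deviations from mean: 5.1667, -0.8333, 0.1667, -4.8333, 5.1667, -4.8333
Σ(y_t−ȳ)(y_{t+1}−ȳ) = (-4.3056) + (-0.1389) + (-0.8056) + (-24.9722) + (-24.9722) = -55.1944
Denominator Σ(y_t−ȳ)² = 100.8333
r_1 = -55.1944 / 100.8333 = -0.547

-0.547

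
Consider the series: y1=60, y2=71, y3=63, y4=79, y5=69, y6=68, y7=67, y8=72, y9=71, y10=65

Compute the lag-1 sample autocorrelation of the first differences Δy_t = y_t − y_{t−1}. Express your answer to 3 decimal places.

First differences Δy: 11, -8, 16, -10, -1, -1, 5, -1, -6
Mean of differences = 0.5556
Numerator Σ(Δy_t−Δȳ)(Δy_{t+1}−Δȳ) = -369.3086
Denominator Σ(Δy_t−Δȳ)² = 602.2222
r_1(Δy) = -369.3086 / 602.2222 = -0.613

-0.613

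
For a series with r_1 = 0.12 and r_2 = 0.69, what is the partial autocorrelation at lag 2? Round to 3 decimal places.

φ_{22} = (r_2 − r_1²) / (1 − r_1²)
r_1² = (0.12)² = 0.0144
Numerator = 0.69 − 0.0144 = 0.6756; denominator = 1 − 0.0144 = 0.9856
φ_{22} = 0.6756 / 0.9856 = 0.685

0.685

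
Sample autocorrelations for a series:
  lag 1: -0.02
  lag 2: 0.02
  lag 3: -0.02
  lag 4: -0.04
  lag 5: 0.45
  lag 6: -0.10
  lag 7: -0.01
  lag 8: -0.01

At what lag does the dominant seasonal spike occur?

5

The largest autocorrelation is r_5 = 0.45; the remaining lags stay at or below 0.02.
The dominant spike at lag 5 indicates a seasonal period of 5.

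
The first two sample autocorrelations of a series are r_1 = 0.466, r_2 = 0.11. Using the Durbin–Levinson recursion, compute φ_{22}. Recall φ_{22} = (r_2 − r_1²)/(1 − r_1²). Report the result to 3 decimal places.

-0.137

φ_{22} = (r_2 − r_1²) / (1 − r_1²)
r_1² = (0.466)² = 0.217156
Numerator = 0.11 − 0.2172 = -0.1072; denominator = 1 − 0.2172 = 0.7828
φ_{22} = -0.1072 / 0.7828 = -0.137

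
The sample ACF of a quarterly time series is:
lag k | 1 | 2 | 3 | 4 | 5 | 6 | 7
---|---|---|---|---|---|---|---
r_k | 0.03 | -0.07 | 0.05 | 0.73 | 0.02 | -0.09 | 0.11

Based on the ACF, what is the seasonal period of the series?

4

The largest autocorrelation is r_4 = 0.73; the remaining lags stay at or below 0.11.
The dominant spike at lag 4 indicates a seasonal period of 4.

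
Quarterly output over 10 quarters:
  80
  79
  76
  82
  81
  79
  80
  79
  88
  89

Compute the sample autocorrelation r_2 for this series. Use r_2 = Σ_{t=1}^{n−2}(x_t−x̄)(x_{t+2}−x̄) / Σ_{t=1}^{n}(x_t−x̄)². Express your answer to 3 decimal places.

-0.102

Mean x̄ = (80 + 79 + 76 + 82 + 81 + 79 + 80 + 79 + 88 + 89)/10 = 81.3000
Numerator Σ_{t=1}^{8}(x_t−x̄)(x_{t+2}−x̄) = -15.4800
Denominator Σ(x_t−x̄)² = 152.1000
r_2 = -15.4800 / 152.1000 = -0.102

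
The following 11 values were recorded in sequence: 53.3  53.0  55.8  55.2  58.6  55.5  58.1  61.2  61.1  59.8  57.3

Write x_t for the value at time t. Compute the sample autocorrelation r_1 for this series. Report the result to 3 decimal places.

0.583

Mean x̄ = (53.3 + 53.0 + 55.8 + 55.2 + 58.6 + 55.5 + 58.1 + 61.2 + 61.1 + 59.8 + 57.3)/11 = 57.1727
Numerator Σ_{t=1}^{10}(x_t−x̄)(x_{t+1}−x̄) = 48.0447
Denominator Σ(x_t−x̄)² = 82.4418
r_1 = 48.0447 / 82.4418 = 0.583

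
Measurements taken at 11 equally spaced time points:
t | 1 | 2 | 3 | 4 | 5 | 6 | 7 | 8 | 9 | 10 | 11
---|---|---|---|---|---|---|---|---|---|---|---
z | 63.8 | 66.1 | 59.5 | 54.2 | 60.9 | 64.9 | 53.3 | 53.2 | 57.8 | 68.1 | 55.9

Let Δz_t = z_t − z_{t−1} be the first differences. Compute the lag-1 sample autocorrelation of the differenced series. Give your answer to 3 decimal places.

First differences Δz: 2.3, -6.6, -5.3, 6.7, 4.0, -11.6, -0.1, 4.6, 10.3, -12.2
Mean of differences = -0.7900
Numerator Σ(Δz_t−Δz̄)(Δz_{t+1}−Δz̄) = -111.9341
Denominator Σ(Δz_t−Δz̄)² = 542.2490
r_1(Δz) = -111.9341 / 542.2490 = -0.206

-0.206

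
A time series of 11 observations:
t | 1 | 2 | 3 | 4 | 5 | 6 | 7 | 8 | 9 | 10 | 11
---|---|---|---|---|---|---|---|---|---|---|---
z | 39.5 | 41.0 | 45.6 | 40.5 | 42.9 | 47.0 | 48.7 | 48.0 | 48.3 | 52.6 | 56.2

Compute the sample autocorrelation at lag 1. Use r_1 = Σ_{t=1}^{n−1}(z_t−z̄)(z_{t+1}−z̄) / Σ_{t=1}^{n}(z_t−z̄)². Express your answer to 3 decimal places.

Mean z̄ = (39.5 + 41.0 + 45.6 + 40.5 + 42.9 + 47.0 + 48.7 + 48.0 + 48.3 + 52.6 + 56.2)/11 = 46.3909
Numerator Σ_{t=1}^{10}(z_t−z̄)(z_{t+1}−z̄) = 145.4626
Denominator Σ(z_t−z̄)² = 270.7691
r_1 = 145.4626 / 270.7691 = 0.537

0.537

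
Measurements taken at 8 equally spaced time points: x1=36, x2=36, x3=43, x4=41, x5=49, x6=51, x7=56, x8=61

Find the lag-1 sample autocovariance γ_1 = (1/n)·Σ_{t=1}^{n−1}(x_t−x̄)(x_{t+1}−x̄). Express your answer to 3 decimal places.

43.076

Mean x̄ = (36 + 36 + 43 + 41 + 49 + 51 + 56 + 61)/8 = 46.6250
Σ_{t=1}^{7}(x_t−x̄)(x_{t+1}−x̄) = 344.6094
γ_1 = 344.6094 / 8 = 43.076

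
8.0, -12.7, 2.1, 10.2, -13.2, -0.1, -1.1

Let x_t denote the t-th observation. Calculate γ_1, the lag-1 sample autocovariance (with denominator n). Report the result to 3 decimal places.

Mean x̄ = (8.0 − 12.7 + 2.1 + 10.2 − 13.2 − 0.1 − 1.1)/7 = -0.9714
Deviations: 8.9714, -11.7286, 3.0714, 11.1714, -12.2286, 0.8714, -0.1286
Σ_{t=1}^{6}(x_t−x̄)(x_{t+1}−x̄) = -254.3122
γ_1 = -254.3122 / 7 = -36.330

-36.330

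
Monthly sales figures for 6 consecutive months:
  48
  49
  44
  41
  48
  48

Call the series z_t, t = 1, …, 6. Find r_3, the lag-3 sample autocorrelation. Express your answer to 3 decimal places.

-0.169

Mean z̄ = (48 + 49 + 44 + 41 + 48 + 48)/6 = 46.3333
Deviations from mean: 1.6667, 2.6667, -2.3333, -5.3333, 1.6667, 1.6667
Numerator Σ_{t=1}^{3}(z_t−z̄)(z_{t+3}−z̄) = -8.3333
Denominator Σ(z_t−z̄)² = 49.3333
r_3 = -8.3333 / 49.3333 = -0.169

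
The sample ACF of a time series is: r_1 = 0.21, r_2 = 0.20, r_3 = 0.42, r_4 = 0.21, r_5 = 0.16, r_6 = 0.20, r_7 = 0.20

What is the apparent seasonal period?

The largest autocorrelation is r_3 = 0.42; the remaining lags stay at or below 0.21.
The dominant spike at lag 3 indicates a seasonal period of 3.

3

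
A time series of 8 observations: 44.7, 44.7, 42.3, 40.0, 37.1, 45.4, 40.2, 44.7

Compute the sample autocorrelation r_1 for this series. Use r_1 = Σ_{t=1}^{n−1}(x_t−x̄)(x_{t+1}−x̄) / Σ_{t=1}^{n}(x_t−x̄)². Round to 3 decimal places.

Mean x̄ = (44.7 + 44.7 + 42.3 + 40.0 + 37.1 + 45.4 + 40.2 + 44.7)/8 = 42.3875
Σ(x_t−x̄)(x_{t+1}−x̄) = (5.3477) + (-0.2023) + (0.2089) + (12.6239) + (-15.9286) + (-6.5898) + (-5.0586) = -9.5989
Denominator Σ(x_t−x̄)² = 63.5688
r_1 = -9.5989 / 63.5688 = -0.151

-0.151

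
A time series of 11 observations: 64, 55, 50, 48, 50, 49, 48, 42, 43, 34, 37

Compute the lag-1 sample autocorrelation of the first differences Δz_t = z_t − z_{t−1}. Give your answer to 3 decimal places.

-0.294

First differences Δz: -9, -5, -2, 2, -1, -1, -6, 1, -9, 3
Mean of differences = -2.7000
Numerator Σ(Δz_t−Δz̄)(Δz_{t+1}−Δz̄) = -49.9900
Denominator Σ(Δz_t−Δz̄)² = 170.1000
r_1(Δz) = -49.9900 / 170.1000 = -0.294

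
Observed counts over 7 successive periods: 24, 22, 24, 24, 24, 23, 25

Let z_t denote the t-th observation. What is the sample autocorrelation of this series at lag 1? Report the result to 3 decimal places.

-0.357

Mean z̄ = (24 + 22 + 24 + 24 + 24 + 23 + 25)/7 = 23.7143
Deviations from mean: 0.2857, -1.7143, 0.2857, 0.2857, 0.2857, -0.7143, 1.2857
Numerator Σ_{t=1}^{6}(z_t−z̄)(z_{t+1}−z̄) = -1.9388
Denominator Σ(z_t−z̄)² = 5.4286
r_1 = -1.9388 / 5.4286 = -0.357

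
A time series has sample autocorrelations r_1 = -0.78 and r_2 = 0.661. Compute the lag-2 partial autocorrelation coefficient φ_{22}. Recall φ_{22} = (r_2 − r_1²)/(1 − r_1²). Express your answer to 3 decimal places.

0.134

φ_{22} = (r_2 − r_1²) / (1 − r_1²)
r_1² = (-0.78)² = 0.6084
Numerator = 0.661 − 0.6084 = 0.0526; denominator = 1 − 0.6084 = 0.3916
φ_{22} = 0.0526 / 0.3916 = 0.134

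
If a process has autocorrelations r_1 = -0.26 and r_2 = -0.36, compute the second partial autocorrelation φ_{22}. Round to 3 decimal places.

φ_{22} = (r_2 − r_1²) / (1 − r_1²)
r_1² = (-0.26)² = 0.0676
Numerator = -0.36 − 0.0676 = -0.4276; denominator = 1 − 0.0676 = 0.9324
φ_{22} = -0.4276 / 0.9324 = -0.459

-0.459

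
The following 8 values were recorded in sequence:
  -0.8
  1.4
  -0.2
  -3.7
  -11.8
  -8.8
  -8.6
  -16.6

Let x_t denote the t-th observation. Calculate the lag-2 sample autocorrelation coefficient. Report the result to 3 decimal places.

Mean x̄ = (-0.8 + 1.4 − 0.2 − 3.7 − 11.8 − 8.8 − 8.6 − 16.6)/8 = -6.1375
Σ(x_t−x̄)(x_{t+2}−x̄) = (31.6914) + (18.3727) + (-33.6211) + (-6.4898) + (13.9439) + (27.8564) = 51.7534
Denominator Σ(x_t−x̄)² = 281.1788
r_2 = 51.7534 / 281.1788 = 0.184

0.184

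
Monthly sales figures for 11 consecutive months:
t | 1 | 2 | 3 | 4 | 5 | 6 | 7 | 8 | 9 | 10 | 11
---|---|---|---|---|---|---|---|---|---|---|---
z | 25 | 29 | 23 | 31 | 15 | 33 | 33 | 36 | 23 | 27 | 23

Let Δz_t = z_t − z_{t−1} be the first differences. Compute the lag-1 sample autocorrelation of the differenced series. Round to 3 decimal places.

-0.658

First differences Δz: 4, -6, 8, -16, 18, 0, 3, -13, 4, -4
Mean of differences = -0.2000
Numerator Σ(Δz_t−Δz̄)(Δz_{t+1}−Δz̄) = -595.4400
Denominator Σ(Δz_t−Δz̄)² = 905.6000
r_1(Δz) = -595.4400 / 905.6000 = -0.658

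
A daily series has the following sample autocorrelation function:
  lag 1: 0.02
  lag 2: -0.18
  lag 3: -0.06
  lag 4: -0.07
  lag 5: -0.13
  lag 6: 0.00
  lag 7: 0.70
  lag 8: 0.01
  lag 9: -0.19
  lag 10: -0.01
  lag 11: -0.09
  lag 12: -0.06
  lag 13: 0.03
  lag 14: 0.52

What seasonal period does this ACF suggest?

The largest autocorrelation is r_7 = 0.70, with a weaker echo at lag 14 (0.52); the remaining lags stay at or below 0.03.
The dominant spike at lag 7 indicates a seasonal period of 7.

7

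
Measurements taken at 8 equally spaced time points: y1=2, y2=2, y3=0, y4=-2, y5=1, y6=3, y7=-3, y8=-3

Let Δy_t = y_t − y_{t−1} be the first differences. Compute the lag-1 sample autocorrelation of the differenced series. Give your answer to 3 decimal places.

-0.226

First differences Δy: 0, -2, -2, 3, 2, -6, 0
Mean of differences = -0.7143
Numerator Σ(Δy_t−Δȳ)(Δy_{t+1}−Δȳ) = -12.0816
Denominator Σ(Δy_t−Δȳ)² = 53.4286
r_1(Δy) = -12.0816 / 53.4286 = -0.226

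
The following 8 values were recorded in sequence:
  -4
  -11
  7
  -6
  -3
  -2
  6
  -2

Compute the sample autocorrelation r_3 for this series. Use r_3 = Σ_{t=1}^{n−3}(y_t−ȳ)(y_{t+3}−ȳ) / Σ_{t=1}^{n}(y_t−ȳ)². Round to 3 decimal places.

-0.058

Mean ȳ = (-4 − 11 + 7 − 6 − 3 − 2 + 6 − 2)/8 = -1.8750
Deviations from mean: -2.1250, -9.1250, 8.8750, -4.1250, -1.1250, -0.1250, 7.8750, -0.1250
Numerator Σ_{t=1}^{5}(y_t−ȳ)(y_{t+3}−ȳ) = -14.4219
Denominator Σ(y_t−ȳ)² = 246.8750
r_3 = -14.4219 / 246.8750 = -0.058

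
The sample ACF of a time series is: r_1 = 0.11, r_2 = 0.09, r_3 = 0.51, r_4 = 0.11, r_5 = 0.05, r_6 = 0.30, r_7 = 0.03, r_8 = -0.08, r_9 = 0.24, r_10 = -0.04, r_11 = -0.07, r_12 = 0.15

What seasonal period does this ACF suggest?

3

The largest autocorrelation is r_3 = 0.51, with weaker echoes at lags 6 (0.30), 9 (0.24) and 12 (0.15); the remaining lags stay at or below 0.11.
The dominant spike at lag 3 indicates a seasonal period of 3.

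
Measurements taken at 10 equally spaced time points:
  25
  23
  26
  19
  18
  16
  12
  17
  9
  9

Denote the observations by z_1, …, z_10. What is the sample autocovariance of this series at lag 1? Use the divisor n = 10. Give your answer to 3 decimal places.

Mean z̄ = (25 + 23 + 26 + 19 + 18 + 16 + 12 + 17 + 9 + 9)/10 = 17.4000
Σ_{t=1}^{9}(z_t−z̄)(z_{t+1}−z̄) = 188.2400
γ_1 = 188.2400 / 10 = 18.824

18.824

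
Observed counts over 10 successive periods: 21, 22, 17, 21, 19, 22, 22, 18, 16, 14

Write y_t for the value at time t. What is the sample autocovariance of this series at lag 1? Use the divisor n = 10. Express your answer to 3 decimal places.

1.896

Mean ȳ = (21 + 22 + 17 + 21 + 19 + 22 + 22 + 18 + 16 + 14)/10 = 19.2000
Σ_{t=1}^{9}(y_t−ȳ)(y_{t+1}−ȳ) = 18.9600
γ_1 = 18.9600 / 10 = 1.896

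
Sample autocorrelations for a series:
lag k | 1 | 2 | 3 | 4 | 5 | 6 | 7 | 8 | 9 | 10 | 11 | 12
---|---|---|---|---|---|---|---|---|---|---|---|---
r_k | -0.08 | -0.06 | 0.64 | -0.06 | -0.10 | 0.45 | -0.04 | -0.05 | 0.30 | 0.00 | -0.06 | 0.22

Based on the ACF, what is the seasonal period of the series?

The largest autocorrelation is r_3 = 0.64, with weaker echoes at lags 6 (0.45), 9 (0.30) and 12 (0.22); the remaining lags stay at or below 0.00.
The dominant spike at lag 3 indicates a seasonal period of 3.

3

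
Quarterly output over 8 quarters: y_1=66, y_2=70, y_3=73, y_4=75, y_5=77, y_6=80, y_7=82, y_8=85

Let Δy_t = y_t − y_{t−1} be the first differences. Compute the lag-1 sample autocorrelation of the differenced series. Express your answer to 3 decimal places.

First differences Δy: 4, 3, 2, 2, 3, 2, 3
Mean of differences = 2.7143
Numerator Σ(Δy_t−Δȳ)(Δy_{t+1}−Δȳ) = 0.0612
Denominator Σ(Δy_t−Δȳ)² = 3.4286
r_1(Δy) = 0.0612 / 3.4286 = 0.018

0.018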